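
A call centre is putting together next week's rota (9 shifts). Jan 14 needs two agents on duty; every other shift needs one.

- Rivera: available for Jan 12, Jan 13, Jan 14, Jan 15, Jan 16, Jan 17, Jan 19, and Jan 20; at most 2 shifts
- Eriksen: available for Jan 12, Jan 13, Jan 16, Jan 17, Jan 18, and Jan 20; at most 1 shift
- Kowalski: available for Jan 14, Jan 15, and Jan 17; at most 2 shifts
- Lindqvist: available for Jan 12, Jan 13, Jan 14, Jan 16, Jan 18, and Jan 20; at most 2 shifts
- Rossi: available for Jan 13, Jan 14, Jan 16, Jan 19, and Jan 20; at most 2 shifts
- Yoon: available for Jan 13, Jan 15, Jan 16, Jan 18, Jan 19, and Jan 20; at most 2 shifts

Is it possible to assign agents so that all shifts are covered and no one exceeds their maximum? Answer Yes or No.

Yes

One valid schedule: Jan 12→Rivera, Jan 13→Lindqvist, Jan 14→Kowalski+Rossi, Jan 15→Rivera, Jan 16→Yoon, Jan 17→Eriksen, Jan 18→Lindqvist, Jan 19→Rossi, Jan 20→Yoon.
Loads: Rivera 2/2, Eriksen 1/1, Kowalski 1/2, Lindqvist 2/2, Rossi 2/2, Yoon 2/2 — all within limits.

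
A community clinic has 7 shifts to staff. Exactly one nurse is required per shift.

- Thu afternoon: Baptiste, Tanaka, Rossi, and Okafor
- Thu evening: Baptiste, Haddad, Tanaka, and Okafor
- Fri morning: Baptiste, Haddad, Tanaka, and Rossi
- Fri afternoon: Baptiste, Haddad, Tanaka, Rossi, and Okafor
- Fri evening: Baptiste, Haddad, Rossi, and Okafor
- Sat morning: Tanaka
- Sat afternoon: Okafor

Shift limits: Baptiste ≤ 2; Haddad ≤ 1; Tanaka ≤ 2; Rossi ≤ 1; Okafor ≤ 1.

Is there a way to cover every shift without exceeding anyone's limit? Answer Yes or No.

Yes

Sat morning can only be covered by Tanaka, so that assignment is forced.
Sat afternoon can only be covered by Okafor, so that assignment is forced.
One valid schedule: Thu afternoon→Baptiste, Thu evening→Baptiste, Fri morning→Haddad, Fri afternoon→Tanaka, Fri evening→Rossi, Sat morning→Tanaka, Sat afternoon→Okafor.
Loads: Baptiste 2/2, Haddad 1/1, Tanaka 2/2, Rossi 1/1, Okafor 1/1 — all within limits.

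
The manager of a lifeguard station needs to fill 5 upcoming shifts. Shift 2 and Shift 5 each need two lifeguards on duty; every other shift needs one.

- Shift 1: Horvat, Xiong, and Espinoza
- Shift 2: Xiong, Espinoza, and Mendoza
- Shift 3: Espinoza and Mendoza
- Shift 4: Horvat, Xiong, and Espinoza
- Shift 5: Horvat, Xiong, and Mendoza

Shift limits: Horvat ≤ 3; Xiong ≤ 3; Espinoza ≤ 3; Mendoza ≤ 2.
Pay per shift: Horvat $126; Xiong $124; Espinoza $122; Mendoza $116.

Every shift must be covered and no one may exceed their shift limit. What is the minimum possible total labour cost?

$846

Picking the cheapest available lifeguard for each shift independently would cost $838, but that ignores the shift limits.
An optimal schedule: Shift 1→Espinoza, Shift 2→Espinoza+Xiong, Shift 3→Mendoza, Shift 4→Espinoza, Shift 5→Mendoza+Xiong.
Total: 122 + 122 + 124 + 116 + 122 + 116 + 124 = $846.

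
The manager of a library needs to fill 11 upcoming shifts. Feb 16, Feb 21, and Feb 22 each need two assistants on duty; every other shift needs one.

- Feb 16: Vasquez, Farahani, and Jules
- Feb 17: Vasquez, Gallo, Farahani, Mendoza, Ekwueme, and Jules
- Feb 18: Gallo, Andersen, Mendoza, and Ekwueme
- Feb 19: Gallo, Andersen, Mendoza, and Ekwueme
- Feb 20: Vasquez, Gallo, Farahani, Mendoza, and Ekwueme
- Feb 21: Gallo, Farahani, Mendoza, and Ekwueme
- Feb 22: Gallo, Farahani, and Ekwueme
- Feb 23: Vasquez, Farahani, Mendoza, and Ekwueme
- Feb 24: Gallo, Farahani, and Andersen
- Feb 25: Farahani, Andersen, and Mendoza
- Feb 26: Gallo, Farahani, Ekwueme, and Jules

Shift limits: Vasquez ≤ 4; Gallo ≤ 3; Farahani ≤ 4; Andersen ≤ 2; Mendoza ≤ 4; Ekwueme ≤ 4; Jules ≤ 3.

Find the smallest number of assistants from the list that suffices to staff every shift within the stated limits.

14 slots to fill and no one can take more than 4, so at least ⌈14/4⌉ = 4 assistants are needed.
Vasquez, Gallo, Farahani, and Mendoza alone can cover everything: Feb 16→Vasquez+Farahani, Feb 17→Vasquez, Feb 18→Gallo, Feb 19→Mendoza, Feb 20→Vasquez, Feb 21→Farahani+Mendoza, Feb 22→Gallo+Farahani, Feb 23→Vasquez, Feb 24→Gallo, Feb 25→Mendoza, Feb 26→Farahani.

4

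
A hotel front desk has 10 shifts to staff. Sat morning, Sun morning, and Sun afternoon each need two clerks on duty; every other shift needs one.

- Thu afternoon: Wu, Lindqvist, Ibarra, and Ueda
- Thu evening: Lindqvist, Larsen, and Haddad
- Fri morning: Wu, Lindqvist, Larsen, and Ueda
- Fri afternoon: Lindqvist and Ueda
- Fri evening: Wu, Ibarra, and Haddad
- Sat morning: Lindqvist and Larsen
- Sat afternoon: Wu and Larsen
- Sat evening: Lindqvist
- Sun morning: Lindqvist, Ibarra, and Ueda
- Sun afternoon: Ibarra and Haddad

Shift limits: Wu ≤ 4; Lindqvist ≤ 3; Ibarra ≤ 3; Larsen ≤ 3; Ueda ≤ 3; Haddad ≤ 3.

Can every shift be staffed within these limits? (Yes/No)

Sat morning can only be covered by Lindqvist and Larsen, so that assignment is forced.
Sat evening can only be covered by Lindqvist, so that assignment is forced.
Sun afternoon can only be covered by Ibarra and Haddad, so that assignment is forced.
One valid schedule: Thu afternoon→Wu, Thu evening→Larsen, Fri morning→Wu, Fri afternoon→Lindqvist, Fri evening→Wu, Sat morning→Lindqvist+Larsen, Sat afternoon→Wu, Sat evening→Lindqvist, Sun morning→Ibarra+Ueda, Sun afternoon→Ibarra+Haddad.
Loads: Wu 4/4, Lindqvist 3/3, Ibarra 2/3, Larsen 2/3, Ueda 1/3, Haddad 1/3 — all within limits.

Yes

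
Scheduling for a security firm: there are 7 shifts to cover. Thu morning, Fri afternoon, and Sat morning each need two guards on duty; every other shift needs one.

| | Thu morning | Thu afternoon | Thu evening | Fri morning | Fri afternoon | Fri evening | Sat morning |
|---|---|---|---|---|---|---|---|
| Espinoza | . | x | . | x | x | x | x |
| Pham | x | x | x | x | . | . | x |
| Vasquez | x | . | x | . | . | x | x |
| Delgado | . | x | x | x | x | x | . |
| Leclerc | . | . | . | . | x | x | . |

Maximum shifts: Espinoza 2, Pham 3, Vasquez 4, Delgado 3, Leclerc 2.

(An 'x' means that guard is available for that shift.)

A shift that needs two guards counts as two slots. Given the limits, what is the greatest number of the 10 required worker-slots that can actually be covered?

Total capacity across all guards is 2+3+4+3+2 = 14, and 10 slots are needed, so at most 10 can be filled.
An assignment achieving 10: Thu morning→Pham+Vasquez, Thu afternoon→Espinoza, Thu evening→Pham, Fri morning→Espinoza, Fri afternoon→Delgado+Leclerc, Fri evening→Vasquez, Sat morning→Pham+Vasquez.
Loads: Espinoza 2/2, Pham 3/3, Vasquez 3/4, Delgado 1/3, Leclerc 1/2.

10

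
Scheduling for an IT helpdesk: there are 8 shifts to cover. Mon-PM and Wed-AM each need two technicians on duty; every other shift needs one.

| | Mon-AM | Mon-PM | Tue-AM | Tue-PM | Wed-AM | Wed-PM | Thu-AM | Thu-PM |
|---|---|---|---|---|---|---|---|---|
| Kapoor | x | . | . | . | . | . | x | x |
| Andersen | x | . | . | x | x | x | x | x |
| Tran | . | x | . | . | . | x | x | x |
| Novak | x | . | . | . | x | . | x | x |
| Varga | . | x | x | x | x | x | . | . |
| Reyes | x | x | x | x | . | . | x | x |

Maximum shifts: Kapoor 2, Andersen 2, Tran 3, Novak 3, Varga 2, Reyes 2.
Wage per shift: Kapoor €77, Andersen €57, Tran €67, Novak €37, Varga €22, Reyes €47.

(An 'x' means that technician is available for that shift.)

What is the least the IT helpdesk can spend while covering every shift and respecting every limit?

Picking the cheapest available technician for each shift independently would cost €305, but that ignores the shift limits.
An optimal schedule: Mon-AM→Novak, Mon-PM→Varga+Reyes, Tue-AM→Varga, Tue-PM→Reyes, Wed-AM→Novak+Andersen, Wed-PM→Andersen, Thu-AM→Novak, Thu-PM→Tran.
Total: 37 + 22 + 47 + 22 + 47 + 37 + 57 + 57 + 37 + 67 = €430.

€430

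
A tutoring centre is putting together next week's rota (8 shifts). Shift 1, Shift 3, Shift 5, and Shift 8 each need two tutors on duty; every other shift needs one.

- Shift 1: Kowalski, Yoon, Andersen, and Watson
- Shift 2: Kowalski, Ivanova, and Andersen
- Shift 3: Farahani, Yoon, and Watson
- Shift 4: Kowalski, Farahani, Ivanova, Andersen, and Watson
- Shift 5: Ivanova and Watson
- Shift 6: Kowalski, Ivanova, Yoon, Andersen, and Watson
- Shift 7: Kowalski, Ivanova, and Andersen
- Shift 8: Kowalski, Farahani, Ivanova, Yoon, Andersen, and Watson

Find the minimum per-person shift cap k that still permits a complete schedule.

2

With 6 tutors and 12 worker-slots to fill, someone must work at least ⌈12/6⌉ = 2 shifts, so k ≥ 2.
k = 2 works: Shift 1→Yoon+Andersen, Shift 2→Kowalski, Shift 3→Farahani+Yoon, Shift 4→Farahani, Shift 5→Ivanova+Watson, Shift 6→Ivanova, Shift 7→Kowalski, Shift 8→Andersen+Watson.
Loads: Kowalski 2, Farahani 2, Ivanova 2, Yoon 2, Andersen 2, Watson 2 — all ≤ 2.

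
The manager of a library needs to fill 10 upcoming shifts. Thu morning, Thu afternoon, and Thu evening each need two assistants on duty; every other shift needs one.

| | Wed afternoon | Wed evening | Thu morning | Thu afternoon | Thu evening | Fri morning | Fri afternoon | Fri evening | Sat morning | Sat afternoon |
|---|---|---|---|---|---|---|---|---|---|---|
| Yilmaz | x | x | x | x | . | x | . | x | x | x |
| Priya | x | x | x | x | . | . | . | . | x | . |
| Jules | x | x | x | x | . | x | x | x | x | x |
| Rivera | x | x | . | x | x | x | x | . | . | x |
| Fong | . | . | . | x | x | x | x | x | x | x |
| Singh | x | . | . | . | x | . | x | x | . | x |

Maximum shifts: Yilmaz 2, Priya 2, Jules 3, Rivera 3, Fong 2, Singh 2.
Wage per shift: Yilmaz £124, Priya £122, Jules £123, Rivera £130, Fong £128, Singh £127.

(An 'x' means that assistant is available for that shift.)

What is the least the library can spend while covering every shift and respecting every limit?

Picking the cheapest available assistant for each shift independently would cost £1603, but that ignores the shift limits.
An optimal schedule: Wed afternoon→Singh, Wed evening→Priya, Thu morning→Priya+Jules, Thu afternoon→Fong+Rivera, Thu evening→Singh+Fong, Fri morning→Jules, Fri afternoon→Jules, Fri evening→Yilmaz, Sat morning→Yilmaz, Sat afternoon→Rivera.
Total: 127 + 122 + 122 + 123 + 128 + 130 + 127 + 128 + 123 + 123 + 124 + 124 + 130 = £1631.

£1631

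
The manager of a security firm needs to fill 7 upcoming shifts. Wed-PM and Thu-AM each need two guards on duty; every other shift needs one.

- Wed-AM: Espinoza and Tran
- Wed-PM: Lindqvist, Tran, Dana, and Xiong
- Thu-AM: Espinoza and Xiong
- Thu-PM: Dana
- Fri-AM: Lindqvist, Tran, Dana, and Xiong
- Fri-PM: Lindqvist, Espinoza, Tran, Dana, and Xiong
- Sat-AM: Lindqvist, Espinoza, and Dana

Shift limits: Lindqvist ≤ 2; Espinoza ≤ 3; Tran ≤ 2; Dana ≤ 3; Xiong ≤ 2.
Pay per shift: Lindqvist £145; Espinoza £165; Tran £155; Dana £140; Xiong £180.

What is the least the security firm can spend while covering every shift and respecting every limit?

Thu-AM can only be covered by Espinoza and Xiong, so that assignment is forced.
Thu-PM can only be covered by Dana, so that assignment is forced.
Picking the cheapest available guard for each shift independently would cost £1345, but that ignores the shift limits.
An optimal schedule: Wed-AM→Tran, Wed-PM→Lindqvist+Tran, Thu-AM→Espinoza+Xiong, Thu-PM→Dana, Fri-AM→Dana, Fri-PM→Lindqvist, Sat-AM→Dana.
Total: 155 + 145 + 155 + 165 + 180 + 140 + 140 + 145 + 140 = £1365.

£1365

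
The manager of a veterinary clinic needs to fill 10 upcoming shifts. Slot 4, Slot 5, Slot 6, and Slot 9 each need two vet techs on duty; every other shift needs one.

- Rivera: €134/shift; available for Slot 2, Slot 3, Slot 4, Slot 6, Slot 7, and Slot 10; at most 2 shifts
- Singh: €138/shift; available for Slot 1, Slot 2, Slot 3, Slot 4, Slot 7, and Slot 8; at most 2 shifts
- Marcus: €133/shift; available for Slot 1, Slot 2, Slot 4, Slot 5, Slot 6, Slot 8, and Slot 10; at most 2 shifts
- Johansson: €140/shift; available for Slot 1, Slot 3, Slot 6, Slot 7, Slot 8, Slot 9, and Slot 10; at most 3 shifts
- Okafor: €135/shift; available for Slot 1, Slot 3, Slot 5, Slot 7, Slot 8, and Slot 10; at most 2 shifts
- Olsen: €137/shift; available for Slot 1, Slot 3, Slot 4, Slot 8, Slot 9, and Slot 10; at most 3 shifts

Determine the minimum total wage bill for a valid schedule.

€1911

Slot 5 can only be covered by Marcus and Okafor, so that assignment is forced.
Slot 9 can only be covered by Johansson and Olsen, so that assignment is forced.
Picking the cheapest available vet tech for each shift independently would cost €1879, but that ignores the shift limits.
An optimal schedule: Slot 1→Johansson, Slot 2→Rivera, Slot 3→Johansson, Slot 4→Singh+Olsen, Slot 5→Marcus+Okafor, Slot 6→Rivera+Marcus, Slot 7→Singh, Slot 8→Okafor, Slot 9→Johansson+Olsen, Slot 10→Olsen.
Total: 140 + 134 + 140 + 138 + 137 + 133 + 135 + 134 + 133 + 138 + 135 + 140 + 137 + 137 = €1911.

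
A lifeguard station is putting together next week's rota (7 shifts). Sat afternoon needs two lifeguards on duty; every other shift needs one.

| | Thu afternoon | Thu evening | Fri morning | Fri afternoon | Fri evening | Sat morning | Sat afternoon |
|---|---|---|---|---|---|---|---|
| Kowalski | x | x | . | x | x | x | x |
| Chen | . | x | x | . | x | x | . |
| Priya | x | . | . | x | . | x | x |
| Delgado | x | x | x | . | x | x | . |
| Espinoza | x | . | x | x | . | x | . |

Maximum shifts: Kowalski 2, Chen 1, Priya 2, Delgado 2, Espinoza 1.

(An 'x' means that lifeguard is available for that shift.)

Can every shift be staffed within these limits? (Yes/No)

Yes

Sat afternoon can only be covered by Kowalski and Priya, so that assignment is forced.
One valid schedule: Thu afternoon→Delgado, Thu evening→Kowalski, Fri morning→Chen, Fri afternoon→Priya, Fri evening→Delgado, Sat morning→Espinoza, Sat afternoon→Kowalski+Priya.
Loads: Kowalski 2/2, Chen 1/1, Priya 2/2, Delgado 2/2, Espinoza 1/1 — all within limits.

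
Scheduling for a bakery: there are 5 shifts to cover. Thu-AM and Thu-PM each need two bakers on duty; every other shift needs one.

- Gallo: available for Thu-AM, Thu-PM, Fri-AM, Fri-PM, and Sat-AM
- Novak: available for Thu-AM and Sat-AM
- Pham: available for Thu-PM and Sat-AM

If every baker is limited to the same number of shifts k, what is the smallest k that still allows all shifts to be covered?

With 3 bakers and 7 worker-slots to fill, someone must work at least ⌈7/3⌉ = 3 shifts, so k ≥ 3.
k = 3 fails: Shifts {Thu-AM, Thu-PM, Fri-AM, Fri-PM} need 6 worker-slots in total, but the bakers available for any of those shifts (Gallo, Novak, and Pham) can supply at most 5 among them. So no valid schedule exists.
k = 4 works: Thu-AM→Gallo+Novak, Thu-PM→Gallo+Pham, Fri-AM→Gallo, Fri-PM→Gallo, Sat-AM→Novak.
Loads: Gallo 4, Novak 2, Pham 1 — all ≤ 4.

4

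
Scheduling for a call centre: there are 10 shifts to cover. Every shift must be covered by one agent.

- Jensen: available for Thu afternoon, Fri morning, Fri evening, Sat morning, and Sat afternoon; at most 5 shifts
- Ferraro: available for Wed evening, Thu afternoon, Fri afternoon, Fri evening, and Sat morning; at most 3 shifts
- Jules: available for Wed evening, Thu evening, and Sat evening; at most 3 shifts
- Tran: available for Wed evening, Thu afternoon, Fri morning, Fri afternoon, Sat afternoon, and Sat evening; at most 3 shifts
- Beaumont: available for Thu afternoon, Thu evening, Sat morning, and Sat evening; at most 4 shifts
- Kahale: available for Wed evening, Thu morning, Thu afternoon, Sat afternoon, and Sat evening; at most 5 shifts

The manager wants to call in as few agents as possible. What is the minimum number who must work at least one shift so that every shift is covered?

4

10 slots to fill and no one can take more than 5, so at least ⌈10/5⌉ = 2 agents are needed.
No set of 3 agents can cover every shift (each such set leaves at least one shift with no one available or exceeds a cap).
Jensen, Ferraro, Jules, and Kahale alone can cover everything: Wed evening→Ferraro, Thu morning→Kahale, Thu afternoon→Jensen, Thu evening→Jules, Fri morning→Jensen, Fri afternoon→Ferraro, Fri evening→Jensen, Sat morning→Jensen, Sat afternoon→Jensen, Sat evening→Jules.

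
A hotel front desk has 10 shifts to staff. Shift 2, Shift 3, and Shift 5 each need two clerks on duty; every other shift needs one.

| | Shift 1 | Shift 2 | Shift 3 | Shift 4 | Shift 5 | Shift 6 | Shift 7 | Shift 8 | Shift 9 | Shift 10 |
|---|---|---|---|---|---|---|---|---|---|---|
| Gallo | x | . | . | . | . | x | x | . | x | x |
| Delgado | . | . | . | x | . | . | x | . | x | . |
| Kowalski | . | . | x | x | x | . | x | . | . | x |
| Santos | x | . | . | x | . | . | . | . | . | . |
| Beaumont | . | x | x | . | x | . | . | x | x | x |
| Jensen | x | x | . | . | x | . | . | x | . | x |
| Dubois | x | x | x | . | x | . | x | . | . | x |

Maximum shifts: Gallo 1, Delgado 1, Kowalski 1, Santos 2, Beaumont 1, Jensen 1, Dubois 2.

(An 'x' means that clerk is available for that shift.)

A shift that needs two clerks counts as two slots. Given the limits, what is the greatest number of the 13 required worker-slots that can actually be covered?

9

Total capacity across all clerks is 1+1+1+2+1+1+2 = 9, and 13 slots are needed, so at most 9 can be filled.
An assignment achieving 9: Shift 1→Santos, Shift 2→Jensen+Dubois, Shift 3→Kowalski+Dubois, Shift 4→Santos, Shift 6→Gallo, Shift 8→Beaumont, Shift 9→Delgado.
Loads: Gallo 1/1, Delgado 1/1, Kowalski 1/1, Santos 2/2, Beaumont 1/1, Jensen 1/1, Dubois 2/2.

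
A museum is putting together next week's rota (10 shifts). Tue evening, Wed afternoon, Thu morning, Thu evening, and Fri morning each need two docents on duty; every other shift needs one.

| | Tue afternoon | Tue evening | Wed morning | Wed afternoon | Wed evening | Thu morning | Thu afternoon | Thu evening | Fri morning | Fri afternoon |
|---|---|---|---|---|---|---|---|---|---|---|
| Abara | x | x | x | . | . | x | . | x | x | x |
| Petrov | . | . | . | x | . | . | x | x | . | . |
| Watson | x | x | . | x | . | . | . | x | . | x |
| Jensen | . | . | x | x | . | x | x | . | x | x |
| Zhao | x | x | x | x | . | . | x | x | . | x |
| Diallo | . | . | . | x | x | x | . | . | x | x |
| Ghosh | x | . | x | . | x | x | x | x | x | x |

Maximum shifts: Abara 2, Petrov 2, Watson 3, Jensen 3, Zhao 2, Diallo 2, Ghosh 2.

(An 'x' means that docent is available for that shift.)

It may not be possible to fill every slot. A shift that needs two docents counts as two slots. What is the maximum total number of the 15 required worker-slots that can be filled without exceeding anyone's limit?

Total capacity across all docents is 2+2+3+3+2+2+2 = 16, and 15 slots are needed, so at most 15 can be filled.
An assignment achieving 15: Tue afternoon→Abara, Tue evening→Abara+Watson, Wed morning→Jensen, Wed afternoon→Petrov+Watson, Wed evening→Diallo, Thu morning→Jensen+Diallo, Thu afternoon→Petrov, Thu evening→Watson+Zhao, Fri morning→Jensen+Ghosh, Fri afternoon→Zhao.
Loads: Abara 2/2, Petrov 2/2, Watson 3/3, Jensen 3/3, Zhao 2/2, Diallo 2/2, Ghosh 1/2.

15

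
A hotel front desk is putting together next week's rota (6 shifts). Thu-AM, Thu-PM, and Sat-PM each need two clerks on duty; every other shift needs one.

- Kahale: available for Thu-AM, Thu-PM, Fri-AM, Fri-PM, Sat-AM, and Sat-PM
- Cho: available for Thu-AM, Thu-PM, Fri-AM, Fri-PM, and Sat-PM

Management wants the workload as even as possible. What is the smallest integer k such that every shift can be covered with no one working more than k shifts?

5

With 2 clerks and 9 worker-slots to fill, someone must work at least ⌈9/2⌉ = 5 shifts, so k ≥ 5.
k = 5 works: Thu-AM→Kahale+Cho, Thu-PM→Kahale+Cho, Fri-AM→Kahale, Fri-PM→Cho, Sat-AM→Kahale, Sat-PM→Kahale+Cho.
Loads: Kahale 5, Cho 4 — all ≤ 5.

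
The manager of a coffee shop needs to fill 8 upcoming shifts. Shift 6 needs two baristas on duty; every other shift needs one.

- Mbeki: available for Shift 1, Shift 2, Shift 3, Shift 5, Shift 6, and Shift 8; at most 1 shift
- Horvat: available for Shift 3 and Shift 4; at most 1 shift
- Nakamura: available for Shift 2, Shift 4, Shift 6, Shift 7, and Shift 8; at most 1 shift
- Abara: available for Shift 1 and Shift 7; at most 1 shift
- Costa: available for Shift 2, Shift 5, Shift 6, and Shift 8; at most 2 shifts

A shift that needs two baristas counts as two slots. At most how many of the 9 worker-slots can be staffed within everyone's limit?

Total capacity across all baristas is 1+1+1+1+2 = 6, and 9 slots are needed, so at most 6 can be filled.
An assignment achieving 6: Shift 1→Mbeki, Shift 2→Costa, Shift 3→Horvat, Shift 4→Nakamura, Shift 5→Costa, Shift 7→Abara.
Loads: Mbeki 1/1, Horvat 1/1, Nakamura 1/1, Abara 1/1, Costa 2/2.

6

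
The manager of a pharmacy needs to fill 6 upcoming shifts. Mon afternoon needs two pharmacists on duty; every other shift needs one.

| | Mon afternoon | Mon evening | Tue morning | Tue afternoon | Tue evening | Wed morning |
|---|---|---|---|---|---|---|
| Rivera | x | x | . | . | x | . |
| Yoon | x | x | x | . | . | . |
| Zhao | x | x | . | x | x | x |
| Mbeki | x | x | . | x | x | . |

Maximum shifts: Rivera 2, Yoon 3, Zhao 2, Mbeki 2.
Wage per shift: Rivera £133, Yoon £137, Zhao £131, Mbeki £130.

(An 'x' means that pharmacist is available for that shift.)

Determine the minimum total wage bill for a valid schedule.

£925

Tue morning can only be covered by Yoon, so that assignment is forced.
Wed morning can only be covered by Zhao, so that assignment is forced.
Picking the cheapest available pharmacist for each shift independently would cost £919, but that ignores the shift limits.
An optimal schedule: Mon afternoon→Zhao+Rivera, Mon evening→Rivera, Tue morning→Yoon, Tue afternoon→Mbeki, Tue evening→Mbeki, Wed morning→Zhao.
Total: 131 + 133 + 133 + 137 + 130 + 130 + 131 = £925.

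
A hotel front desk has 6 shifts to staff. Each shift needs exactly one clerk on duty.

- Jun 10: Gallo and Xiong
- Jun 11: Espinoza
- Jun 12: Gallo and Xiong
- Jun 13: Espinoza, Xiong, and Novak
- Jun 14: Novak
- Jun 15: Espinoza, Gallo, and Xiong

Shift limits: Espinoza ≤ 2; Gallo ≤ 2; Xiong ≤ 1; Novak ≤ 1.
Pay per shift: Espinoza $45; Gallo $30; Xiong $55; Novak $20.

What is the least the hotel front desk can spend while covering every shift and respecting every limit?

$225

Jun 11 can only be covered by Espinoza, so that assignment is forced.
Jun 14 can only be covered by Novak, so that assignment is forced.
Picking the cheapest available clerk for each shift independently would cost $175, but that ignores the shift limits.
An optimal schedule: Jun 10→Gallo, Jun 11→Espinoza, Jun 12→Gallo, Jun 13→Espinoza, Jun 14→Novak, Jun 15→Xiong.
Total: 30 + 45 + 30 + 45 + 20 + 55 = $225.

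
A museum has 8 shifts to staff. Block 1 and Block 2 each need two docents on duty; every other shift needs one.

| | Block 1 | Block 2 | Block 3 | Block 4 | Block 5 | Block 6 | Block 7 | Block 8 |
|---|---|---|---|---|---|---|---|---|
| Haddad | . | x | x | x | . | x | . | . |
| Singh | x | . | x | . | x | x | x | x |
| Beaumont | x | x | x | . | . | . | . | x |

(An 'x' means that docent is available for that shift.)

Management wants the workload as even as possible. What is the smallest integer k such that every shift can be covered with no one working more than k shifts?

4

With 3 docents and 10 worker-slots to fill, someone must work at least ⌈10/3⌉ = 4 shifts, so k ≥ 4.
k = 4 works: Block 1→Singh+Beaumont, Block 2→Haddad+Beaumont, Block 3→Haddad, Block 4→Haddad, Block 5→Singh, Block 6→Haddad, Block 7→Singh, Block 8→Singh.
Loads: Haddad 4, Singh 4, Beaumont 2 — all ≤ 4.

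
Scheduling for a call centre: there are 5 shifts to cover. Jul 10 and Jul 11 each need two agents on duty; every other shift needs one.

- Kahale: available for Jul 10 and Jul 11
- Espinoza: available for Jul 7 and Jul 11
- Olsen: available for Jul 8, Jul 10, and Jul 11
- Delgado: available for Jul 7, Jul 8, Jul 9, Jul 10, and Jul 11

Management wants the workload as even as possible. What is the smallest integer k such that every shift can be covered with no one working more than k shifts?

2

With 4 agents and 7 worker-slots to fill, someone must work at least ⌈7/4⌉ = 2 shifts, so k ≥ 2.
k = 2 works: Jul 7→Espinoza, Jul 8→Olsen, Jul 9→Delgado, Jul 10→Kahale+Olsen, Jul 11→Kahale+Espinoza.
Loads: Kahale 2, Espinoza 2, Olsen 2, Delgado 1 — all ≤ 2.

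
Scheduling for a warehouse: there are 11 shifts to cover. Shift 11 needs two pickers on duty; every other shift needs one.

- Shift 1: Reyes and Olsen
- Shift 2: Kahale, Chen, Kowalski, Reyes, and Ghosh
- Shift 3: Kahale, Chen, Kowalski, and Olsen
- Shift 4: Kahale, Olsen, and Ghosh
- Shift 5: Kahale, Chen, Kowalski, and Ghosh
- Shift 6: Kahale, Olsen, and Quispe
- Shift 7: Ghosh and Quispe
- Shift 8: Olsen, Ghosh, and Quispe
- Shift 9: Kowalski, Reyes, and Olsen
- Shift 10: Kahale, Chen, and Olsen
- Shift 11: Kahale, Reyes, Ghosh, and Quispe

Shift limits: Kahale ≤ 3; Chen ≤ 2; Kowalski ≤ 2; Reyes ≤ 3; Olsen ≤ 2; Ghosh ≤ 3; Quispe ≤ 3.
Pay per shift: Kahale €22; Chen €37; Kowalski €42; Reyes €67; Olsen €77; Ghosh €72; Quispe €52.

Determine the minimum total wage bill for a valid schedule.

Picking the cheapest available picker for each shift independently would cost €419, but that ignores the shift limits.
An optimal schedule: Shift 1→Reyes, Shift 2→Kowalski, Shift 3→Chen, Shift 4→Kahale, Shift 5→Chen, Shift 6→Kahale, Shift 7→Quispe, Shift 8→Quispe, Shift 9→Kowalski, Shift 10→Kahale, Shift 11→Quispe+Reyes.
Total: 67 + 42 + 37 + 22 + 37 + 22 + 52 + 52 + 42 + 22 + 52 + 67 = €514.

€514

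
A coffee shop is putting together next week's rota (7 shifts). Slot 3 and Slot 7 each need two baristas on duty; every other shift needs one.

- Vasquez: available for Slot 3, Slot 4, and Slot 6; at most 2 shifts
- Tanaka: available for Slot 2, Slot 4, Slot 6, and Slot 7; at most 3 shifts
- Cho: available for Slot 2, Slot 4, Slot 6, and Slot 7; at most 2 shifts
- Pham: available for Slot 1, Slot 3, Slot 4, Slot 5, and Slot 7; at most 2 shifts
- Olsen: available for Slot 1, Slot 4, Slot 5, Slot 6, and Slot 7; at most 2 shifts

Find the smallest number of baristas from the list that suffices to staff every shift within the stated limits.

4

9 slots to fill and no one can take more than 3, so at least ⌈9/3⌉ = 3 baristas are needed.
Any 3 baristas together have capacity at most 3+2+2 = 7 < 9 slots, so 3 can never suffice.
Vasquez, Tanaka, Pham, and Olsen alone can cover everything: Slot 1→Pham, Slot 2→Tanaka, Slot 3→Vasquez+Pham, Slot 4→Tanaka, Slot 5→Olsen, Slot 6→Vasquez, Slot 7→Tanaka+Olsen.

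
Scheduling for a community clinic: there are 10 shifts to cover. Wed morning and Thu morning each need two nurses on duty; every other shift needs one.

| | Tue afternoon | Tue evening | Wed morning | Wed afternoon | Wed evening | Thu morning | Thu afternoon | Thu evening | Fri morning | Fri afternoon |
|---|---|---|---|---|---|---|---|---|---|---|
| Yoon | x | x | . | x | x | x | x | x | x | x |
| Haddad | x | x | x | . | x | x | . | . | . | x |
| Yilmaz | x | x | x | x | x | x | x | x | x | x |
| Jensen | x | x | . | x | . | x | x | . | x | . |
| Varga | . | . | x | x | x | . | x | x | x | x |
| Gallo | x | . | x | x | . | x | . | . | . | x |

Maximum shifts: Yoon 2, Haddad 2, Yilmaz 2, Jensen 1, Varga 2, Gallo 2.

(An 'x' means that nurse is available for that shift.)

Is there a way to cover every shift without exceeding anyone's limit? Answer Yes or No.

No

Total capacity is 2+2+2+1+2+2 = 11 but 12 worker-slots are needed — infeasible.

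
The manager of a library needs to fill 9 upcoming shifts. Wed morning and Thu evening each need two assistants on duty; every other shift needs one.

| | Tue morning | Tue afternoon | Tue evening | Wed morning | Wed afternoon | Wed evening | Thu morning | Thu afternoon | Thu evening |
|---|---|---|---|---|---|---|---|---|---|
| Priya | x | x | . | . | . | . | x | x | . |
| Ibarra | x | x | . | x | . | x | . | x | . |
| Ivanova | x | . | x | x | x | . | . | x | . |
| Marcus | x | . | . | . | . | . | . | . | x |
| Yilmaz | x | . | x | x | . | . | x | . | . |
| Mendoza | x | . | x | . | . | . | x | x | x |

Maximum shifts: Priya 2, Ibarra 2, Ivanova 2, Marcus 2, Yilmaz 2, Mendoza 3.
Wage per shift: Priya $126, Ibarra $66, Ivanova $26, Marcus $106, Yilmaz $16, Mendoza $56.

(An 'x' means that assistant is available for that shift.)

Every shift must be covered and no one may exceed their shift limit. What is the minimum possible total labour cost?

Wed afternoon can only be covered by Ivanova, so that assignment is forced.
Wed evening can only be covered by Ibarra, so that assignment is forced.
Thu evening can only be covered by Marcus and Mendoza, so that assignment is forced.
Picking the cheapest available assistant for each shift independently would cost $436, but that ignores the shift limits.
An optimal schedule: Tue morning→Marcus, Tue afternoon→Ibarra, Tue evening→Yilmaz, Wed morning→Yilmaz+Ivanova, Wed afternoon→Ivanova, Wed evening→Ibarra, Thu morning→Mendoza, Thu afternoon→Mendoza, Thu evening→Mendoza+Marcus.
Total: 106 + 66 + 16 + 16 + 26 + 26 + 66 + 56 + 56 + 56 + 106 = $596.

$596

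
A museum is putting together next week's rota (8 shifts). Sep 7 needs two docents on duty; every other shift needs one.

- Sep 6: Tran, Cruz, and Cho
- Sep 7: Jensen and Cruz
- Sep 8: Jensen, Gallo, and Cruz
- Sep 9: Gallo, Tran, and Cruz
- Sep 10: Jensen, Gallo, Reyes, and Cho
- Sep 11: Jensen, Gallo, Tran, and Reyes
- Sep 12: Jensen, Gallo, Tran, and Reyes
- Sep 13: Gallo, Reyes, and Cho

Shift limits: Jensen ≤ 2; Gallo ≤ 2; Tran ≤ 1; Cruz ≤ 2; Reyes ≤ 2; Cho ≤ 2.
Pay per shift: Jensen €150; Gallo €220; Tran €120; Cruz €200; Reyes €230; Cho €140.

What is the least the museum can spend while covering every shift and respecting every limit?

Sep 7 can only be covered by Jensen and Cruz, so that assignment is forced.
Picking the cheapest available docent for each shift independently would cost €1260, but that ignores the shift limits.
An optimal schedule: Sep 6→Tran, Sep 7→Jensen+Cruz, Sep 8→Jensen, Sep 9→Cruz, Sep 10→Cho, Sep 11→Gallo, Sep 12→Gallo, Sep 13→Cho.
Total: 120 + 150 + 200 + 150 + 200 + 140 + 220 + 220 + 140 = €1540.

€1540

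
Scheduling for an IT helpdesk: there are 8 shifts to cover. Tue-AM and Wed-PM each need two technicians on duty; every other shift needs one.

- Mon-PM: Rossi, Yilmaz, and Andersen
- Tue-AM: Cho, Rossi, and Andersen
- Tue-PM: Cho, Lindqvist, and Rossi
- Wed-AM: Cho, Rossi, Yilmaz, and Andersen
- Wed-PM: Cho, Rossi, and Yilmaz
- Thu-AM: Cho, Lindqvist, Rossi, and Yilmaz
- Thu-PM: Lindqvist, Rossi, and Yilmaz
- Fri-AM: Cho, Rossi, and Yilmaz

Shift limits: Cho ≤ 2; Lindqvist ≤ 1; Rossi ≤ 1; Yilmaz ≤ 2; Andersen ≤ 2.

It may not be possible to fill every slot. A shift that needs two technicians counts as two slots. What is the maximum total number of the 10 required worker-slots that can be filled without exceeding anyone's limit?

8

Total capacity across all technicians is 2+1+1+2+2 = 8, and 10 slots are needed, so at most 8 can be filled.
An assignment achieving 8: Mon-PM→Rossi, Tue-AM→Cho+Andersen, Tue-PM→Cho, Wed-AM→Andersen, Wed-PM→Yilmaz, Thu-PM→Lindqvist, Fri-AM→Yilmaz.
Loads: Cho 2/2, Lindqvist 1/1, Rossi 1/1, Yilmaz 2/2, Andersen 2/2.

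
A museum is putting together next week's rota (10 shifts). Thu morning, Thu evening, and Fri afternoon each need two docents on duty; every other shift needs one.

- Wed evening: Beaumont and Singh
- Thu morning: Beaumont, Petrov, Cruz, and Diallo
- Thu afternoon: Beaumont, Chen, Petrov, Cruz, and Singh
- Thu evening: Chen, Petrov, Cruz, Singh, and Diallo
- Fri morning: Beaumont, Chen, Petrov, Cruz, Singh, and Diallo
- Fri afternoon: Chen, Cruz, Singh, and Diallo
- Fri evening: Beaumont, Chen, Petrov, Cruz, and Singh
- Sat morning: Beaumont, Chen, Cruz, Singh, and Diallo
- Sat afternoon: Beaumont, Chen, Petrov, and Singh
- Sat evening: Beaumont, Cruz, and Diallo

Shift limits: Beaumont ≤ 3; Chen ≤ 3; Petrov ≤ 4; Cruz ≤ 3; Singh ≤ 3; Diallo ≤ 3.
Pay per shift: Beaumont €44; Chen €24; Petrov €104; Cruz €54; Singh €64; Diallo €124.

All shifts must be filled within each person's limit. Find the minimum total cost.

€662

Picking the cheapest available docent for each shift independently would cost €462, but that ignores the shift limits.
An optimal schedule: Wed evening→Beaumont, Thu morning→Cruz+Petrov, Thu afternoon→Chen, Thu evening→Cruz+Singh, Fri morning→Singh, Fri afternoon→Cruz+Singh, Fri evening→Chen, Sat morning→Beaumont, Sat afternoon→Chen, Sat evening→Beaumont.
Total: 44 + 54 + 104 + 24 + 54 + 64 + 64 + 54 + 64 + 24 + 44 + 24 + 44 = €662.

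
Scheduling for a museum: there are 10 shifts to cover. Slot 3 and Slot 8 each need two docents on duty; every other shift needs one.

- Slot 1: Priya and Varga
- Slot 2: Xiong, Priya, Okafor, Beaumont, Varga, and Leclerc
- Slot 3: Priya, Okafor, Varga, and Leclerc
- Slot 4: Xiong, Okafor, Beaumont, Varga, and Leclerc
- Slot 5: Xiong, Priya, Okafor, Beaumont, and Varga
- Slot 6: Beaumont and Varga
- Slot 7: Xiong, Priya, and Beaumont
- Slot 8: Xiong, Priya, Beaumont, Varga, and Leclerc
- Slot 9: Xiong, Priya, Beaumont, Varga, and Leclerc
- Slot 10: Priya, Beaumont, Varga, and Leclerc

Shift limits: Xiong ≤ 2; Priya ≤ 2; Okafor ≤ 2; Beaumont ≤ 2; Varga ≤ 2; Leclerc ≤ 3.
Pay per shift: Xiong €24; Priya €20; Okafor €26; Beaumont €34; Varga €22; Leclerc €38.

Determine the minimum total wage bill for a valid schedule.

Picking the cheapest available docent for each shift independently would cost €248, but that ignores the shift limits.
An optimal schedule: Slot 1→Priya, Slot 2→Okafor, Slot 3→Varga+Leclerc, Slot 4→Xiong, Slot 5→Okafor, Slot 6→Beaumont, Slot 7→Xiong, Slot 8→Varga+Leclerc, Slot 9→Beaumont, Slot 10→Priya.
Total: 20 + 26 + 22 + 38 + 24 + 26 + 34 + 24 + 22 + 38 + 34 + 20 = €328.

€328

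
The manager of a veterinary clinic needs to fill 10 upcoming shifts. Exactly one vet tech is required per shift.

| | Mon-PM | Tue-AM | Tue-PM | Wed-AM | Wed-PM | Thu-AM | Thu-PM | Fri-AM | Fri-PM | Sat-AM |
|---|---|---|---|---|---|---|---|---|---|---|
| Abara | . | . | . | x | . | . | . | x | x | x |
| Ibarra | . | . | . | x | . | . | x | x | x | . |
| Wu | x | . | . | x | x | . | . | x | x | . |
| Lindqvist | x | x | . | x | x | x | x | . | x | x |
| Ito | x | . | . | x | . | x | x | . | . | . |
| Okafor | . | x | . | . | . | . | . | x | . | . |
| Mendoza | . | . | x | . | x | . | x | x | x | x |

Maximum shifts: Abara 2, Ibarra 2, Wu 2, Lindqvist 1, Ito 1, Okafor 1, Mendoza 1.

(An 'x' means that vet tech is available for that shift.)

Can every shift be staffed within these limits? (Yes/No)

Yes

Tue-PM can only be covered by Mendoza, so that assignment is forced.
One valid schedule: Mon-PM→Wu, Tue-AM→Lindqvist, Tue-PM→Mendoza, Wed-AM→Abara, Wed-PM→Wu, Thu-AM→Ito, Thu-PM→Ibarra, Fri-AM→Okafor, Fri-PM→Ibarra, Sat-AM→Abara.
Loads: Abara 2/2, Ibarra 2/2, Wu 2/2, Lindqvist 1/1, Ito 1/1, Okafor 1/1, Mendoza 1/1 — all within limits.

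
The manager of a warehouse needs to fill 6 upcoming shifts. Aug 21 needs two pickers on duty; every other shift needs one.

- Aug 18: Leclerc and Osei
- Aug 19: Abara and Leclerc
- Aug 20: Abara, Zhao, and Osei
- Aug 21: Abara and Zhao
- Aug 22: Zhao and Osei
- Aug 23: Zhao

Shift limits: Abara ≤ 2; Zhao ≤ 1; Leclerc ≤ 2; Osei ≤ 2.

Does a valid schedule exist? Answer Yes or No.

No

Total capacity is 7 and 7 slots are needed, so capacity alone doesn't rule it out.
Shifts {Aug 21, Aug 23} need 3 worker-slots in total, but the pickers available for any of those shifts (Abara and Zhao) can supply at most 2 among them. So no valid schedule exists.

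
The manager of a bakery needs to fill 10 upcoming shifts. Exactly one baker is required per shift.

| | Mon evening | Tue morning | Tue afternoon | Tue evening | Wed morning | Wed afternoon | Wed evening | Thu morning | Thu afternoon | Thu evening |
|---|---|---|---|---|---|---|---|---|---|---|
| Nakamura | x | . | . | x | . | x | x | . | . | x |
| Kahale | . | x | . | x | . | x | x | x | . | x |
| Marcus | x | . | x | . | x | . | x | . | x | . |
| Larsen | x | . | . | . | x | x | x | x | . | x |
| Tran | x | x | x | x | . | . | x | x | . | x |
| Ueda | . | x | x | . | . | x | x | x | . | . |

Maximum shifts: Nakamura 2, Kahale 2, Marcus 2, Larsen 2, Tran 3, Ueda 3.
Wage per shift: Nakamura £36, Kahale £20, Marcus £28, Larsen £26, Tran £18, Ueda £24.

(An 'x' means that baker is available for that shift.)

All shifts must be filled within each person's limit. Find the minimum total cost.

Thu afternoon can only be covered by Marcus, so that assignment is forced.
Picking the cheapest available baker for each shift independently would cost £200, but that ignores the shift limits.
An optimal schedule: Mon evening→Tran, Tue morning→Tran, Tue afternoon→Tran, Tue evening→Kahale, Wed morning→Larsen, Wed afternoon→Ueda, Wed evening→Ueda, Thu morning→Ueda, Thu afternoon→Marcus, Thu evening→Kahale.
Total: 18 + 18 + 18 + 20 + 26 + 24 + 24 + 24 + 28 + 20 = £220.

£220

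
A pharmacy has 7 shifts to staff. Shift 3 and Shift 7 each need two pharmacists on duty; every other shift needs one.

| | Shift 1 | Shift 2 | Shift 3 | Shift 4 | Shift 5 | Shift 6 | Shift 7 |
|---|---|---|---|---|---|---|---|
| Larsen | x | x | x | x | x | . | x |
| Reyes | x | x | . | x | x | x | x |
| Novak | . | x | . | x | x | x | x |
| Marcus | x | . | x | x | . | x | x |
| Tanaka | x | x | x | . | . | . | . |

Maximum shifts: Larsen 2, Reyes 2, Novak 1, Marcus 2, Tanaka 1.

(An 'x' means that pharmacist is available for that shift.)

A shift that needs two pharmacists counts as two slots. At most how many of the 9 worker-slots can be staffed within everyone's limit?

8

Total capacity across all pharmacists is 2+2+1+2+1 = 8, and 9 slots are needed, so at most 8 can be filled.
An assignment achieving 8: Shift 1→Reyes, Shift 2→Tanaka, Shift 3→Larsen+Marcus, Shift 4→Novak, Shift 5→Larsen, Shift 6→Reyes, Shift 7→Marcus.
Loads: Larsen 2/2, Reyes 2/2, Novak 1/1, Marcus 2/2, Tanaka 1/1.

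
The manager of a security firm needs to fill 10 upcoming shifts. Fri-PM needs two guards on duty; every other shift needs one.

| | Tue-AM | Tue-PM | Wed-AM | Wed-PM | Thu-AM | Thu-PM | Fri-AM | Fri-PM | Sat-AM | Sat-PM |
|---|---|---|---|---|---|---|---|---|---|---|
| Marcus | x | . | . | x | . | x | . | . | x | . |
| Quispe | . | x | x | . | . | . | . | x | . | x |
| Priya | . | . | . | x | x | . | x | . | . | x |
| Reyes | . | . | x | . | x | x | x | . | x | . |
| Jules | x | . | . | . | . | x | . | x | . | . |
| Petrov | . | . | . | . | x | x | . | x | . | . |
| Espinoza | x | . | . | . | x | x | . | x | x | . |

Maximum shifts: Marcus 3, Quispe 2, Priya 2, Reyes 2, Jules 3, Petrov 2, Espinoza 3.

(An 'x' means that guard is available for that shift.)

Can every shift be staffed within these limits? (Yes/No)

Tue-PM can only be covered by Quispe, so that assignment is forced.
One valid schedule: Tue-AM→Marcus, Tue-PM→Quispe, Wed-AM→Quispe, Wed-PM→Marcus, Thu-AM→Reyes, Thu-PM→Reyes, Fri-AM→Priya, Fri-PM→Jules+Petrov, Sat-AM→Marcus, Sat-PM→Priya.
Loads: Marcus 3/3, Quispe 2/2, Priya 2/2, Reyes 2/2, Jules 1/3, Petrov 1/2, Espinoza 0/3 — all within limits.

Yes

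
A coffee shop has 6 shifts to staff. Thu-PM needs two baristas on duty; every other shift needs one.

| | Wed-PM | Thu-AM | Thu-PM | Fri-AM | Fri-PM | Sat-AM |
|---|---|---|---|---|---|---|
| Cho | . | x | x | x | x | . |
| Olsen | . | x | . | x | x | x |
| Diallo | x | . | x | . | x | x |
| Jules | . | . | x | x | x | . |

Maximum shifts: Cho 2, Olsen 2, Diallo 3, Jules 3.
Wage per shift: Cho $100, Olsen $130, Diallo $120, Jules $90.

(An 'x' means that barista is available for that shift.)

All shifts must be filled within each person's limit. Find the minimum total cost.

$710

Wed-PM can only be covered by Diallo, so that assignment is forced.
Picking the cheapest available barista for each shift independently would cost $710, and that bound is achievable.
An optimal schedule: Wed-PM→Diallo, Thu-AM→Cho, Thu-PM→Jules+Cho, Fri-AM→Jules, Fri-PM→Jules, Sat-AM→Diallo.
Total: 120 + 100 + 90 + 100 + 90 + 90 + 120 = $710.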